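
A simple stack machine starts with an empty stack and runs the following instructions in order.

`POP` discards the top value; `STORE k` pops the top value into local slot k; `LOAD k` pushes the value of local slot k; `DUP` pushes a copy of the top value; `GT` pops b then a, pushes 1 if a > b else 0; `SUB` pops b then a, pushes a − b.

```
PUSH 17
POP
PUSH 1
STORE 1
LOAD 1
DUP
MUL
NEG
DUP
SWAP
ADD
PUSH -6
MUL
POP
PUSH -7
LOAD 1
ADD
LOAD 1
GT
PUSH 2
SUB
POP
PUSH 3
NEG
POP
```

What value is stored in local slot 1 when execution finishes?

PUSH 17 : 17
POP     : (empty)
PUSH 1  : 1
STORE 1 : (empty)
LOAD 1  : 1
DUP     : 1 1
MUL     : 1
NEG     : -1
DUP     : -1 -1
SWAP    : -1 -1
ADD     : -2
PUSH -6 : -2 -6
MUL     : 12
POP     : (empty)
PUSH -7 : -7
LOAD 1  : -7 1
ADD     : -6
LOAD 1  : -6 1
GT      : 0
PUSH 2  : 0 2
SUB     : -2
POP     : (empty)
PUSH 3  : 3
NEG     : -3
POP     : (empty)

1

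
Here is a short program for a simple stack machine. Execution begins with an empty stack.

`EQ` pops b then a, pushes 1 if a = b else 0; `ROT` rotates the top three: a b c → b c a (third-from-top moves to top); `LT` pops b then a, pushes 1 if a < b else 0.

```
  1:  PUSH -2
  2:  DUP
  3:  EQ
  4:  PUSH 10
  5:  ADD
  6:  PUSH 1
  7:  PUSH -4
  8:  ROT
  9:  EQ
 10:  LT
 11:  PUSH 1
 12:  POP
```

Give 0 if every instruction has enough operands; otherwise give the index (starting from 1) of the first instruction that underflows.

PUSH -2 → -2
DUP     → -2 -2
EQ      → 1
PUSH 10 → 1 10
ADD     → 11
PUSH 1  → 11 1
PUSH -4 → 11 1 -4
ROT     → 1 -4 11
EQ      → 1 0
LT      → 0
PUSH 1  → 0 1
POP     → 0

0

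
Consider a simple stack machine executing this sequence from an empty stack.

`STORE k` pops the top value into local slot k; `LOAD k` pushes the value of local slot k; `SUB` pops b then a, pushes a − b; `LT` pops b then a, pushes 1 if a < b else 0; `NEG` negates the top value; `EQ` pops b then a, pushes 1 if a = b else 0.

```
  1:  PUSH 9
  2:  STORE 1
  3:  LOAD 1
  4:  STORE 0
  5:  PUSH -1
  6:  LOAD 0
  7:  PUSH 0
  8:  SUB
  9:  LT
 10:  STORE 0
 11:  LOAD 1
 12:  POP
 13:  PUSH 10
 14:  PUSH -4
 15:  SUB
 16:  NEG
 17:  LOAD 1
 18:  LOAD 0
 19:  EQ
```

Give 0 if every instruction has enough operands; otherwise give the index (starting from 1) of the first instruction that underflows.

0

PUSH 9  -> [9]
STORE 1 -> []
LOAD 1  -> [9]
STORE 0 -> []
PUSH -1 -> [-1]
LOAD 0  -> [-1, 9]
PUSH 0  -> [-1, 9, 0]
SUB     -> [-1, 9]
LT      -> [1]
STORE 0 -> []
LOAD 1  -> [9]
POP     -> []
PUSH 10 -> [10]
PUSH -4 -> [10, -4]
SUB     -> [14]
NEG     -> [-14]
LOAD 1  -> [-14, 9]
LOAD 0  -> [-14, 9, 1]
EQ      -> [-14, 0]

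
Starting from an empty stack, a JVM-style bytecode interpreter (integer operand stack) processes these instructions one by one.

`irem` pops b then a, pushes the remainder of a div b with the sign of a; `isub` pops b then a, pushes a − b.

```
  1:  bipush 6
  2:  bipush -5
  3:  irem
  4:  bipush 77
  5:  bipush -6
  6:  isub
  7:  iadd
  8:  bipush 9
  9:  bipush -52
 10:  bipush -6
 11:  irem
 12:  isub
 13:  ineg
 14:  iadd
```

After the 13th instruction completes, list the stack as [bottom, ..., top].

[84, -13]

bipush 6   : 6
bipush -5  : 6 -5
irem       : 1
bipush 77  : 1 77
bipush -6  : 1 77 -6
isub       : 1 83
iadd       : 84
bipush 9   : 84 9
bipush -52 : 84 9 -52
bipush -6  : 84 9 -52 -6
irem       : 84 9 -4
isub       : 84 13
ineg       : 84 -13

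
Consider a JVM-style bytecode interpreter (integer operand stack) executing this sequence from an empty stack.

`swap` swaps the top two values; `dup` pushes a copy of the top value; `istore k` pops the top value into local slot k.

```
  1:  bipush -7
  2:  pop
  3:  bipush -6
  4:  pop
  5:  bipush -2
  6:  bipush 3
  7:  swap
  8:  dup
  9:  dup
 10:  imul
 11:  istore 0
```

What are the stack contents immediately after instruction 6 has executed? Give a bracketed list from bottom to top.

[-2, 3]

bipush -7  [-7]
pop        []
bipush -6  [-6]
pop        []
bipush -2  [-2]
bipush 3   [-2, 3]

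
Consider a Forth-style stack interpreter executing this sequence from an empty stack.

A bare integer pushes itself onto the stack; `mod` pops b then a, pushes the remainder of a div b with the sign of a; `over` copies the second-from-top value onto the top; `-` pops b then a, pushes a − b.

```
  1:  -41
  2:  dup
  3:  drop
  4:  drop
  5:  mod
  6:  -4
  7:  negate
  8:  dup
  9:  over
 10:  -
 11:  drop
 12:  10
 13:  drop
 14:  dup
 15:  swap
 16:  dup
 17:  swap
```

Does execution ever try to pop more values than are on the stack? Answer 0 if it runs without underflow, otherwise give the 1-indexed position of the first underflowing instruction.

5

-41  → -41
dup  → -41 -41
drop → -41
drop → (empty)
mod  — needs 2 operands, stack has 0 → underflow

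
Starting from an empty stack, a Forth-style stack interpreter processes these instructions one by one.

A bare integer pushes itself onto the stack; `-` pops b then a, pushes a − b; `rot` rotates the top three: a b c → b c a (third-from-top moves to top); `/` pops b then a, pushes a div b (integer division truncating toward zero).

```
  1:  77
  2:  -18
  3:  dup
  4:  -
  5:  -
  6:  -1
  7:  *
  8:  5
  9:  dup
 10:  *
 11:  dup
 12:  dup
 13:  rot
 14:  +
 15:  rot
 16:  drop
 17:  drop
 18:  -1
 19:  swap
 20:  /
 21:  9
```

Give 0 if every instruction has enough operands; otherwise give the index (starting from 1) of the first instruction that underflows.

77   : 77
-18  : 77 -18
dup  : 77 -18 -18
-    : 77 0
-    : 77
-1   : 77 -1
*    : -77
5    : -77 5
dup  : -77 5 5
*    : -77 25
dup  : -77 25 25
dup  : -77 25 25 25
rot  : -77 25 25 25
+    : -77 25 50
rot  : 25 50 -77
drop : 25 50
drop : 25
-1   : 25 -1
swap : -1 25
/    : 0
9    : 0 9

0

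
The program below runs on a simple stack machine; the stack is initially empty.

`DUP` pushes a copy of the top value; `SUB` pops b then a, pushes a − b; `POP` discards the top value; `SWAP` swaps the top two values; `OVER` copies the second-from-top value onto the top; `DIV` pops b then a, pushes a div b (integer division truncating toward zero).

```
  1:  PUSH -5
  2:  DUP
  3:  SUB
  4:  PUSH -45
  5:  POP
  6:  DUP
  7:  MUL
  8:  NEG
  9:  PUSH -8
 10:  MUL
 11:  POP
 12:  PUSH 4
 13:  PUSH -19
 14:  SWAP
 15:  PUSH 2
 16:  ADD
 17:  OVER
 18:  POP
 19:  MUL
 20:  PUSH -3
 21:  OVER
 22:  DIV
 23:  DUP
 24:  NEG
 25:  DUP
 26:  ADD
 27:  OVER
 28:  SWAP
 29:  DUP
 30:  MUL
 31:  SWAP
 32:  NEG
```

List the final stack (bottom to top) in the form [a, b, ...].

[-114, 0, 0, 0]

PUSH -5  : [-5]
DUP      : [-5, -5]
SUB      : [0]
PUSH -45 : [0, -45]
POP      : [0]
DUP      : [0, 0]
MUL      : [0]
NEG      : [0]
PUSH -8  : [0, -8]
MUL      : [0]
POP      : []
PUSH 4   : [4]
PUSH -19 : [4, -19]
SWAP     : [-19, 4]
PUSH 2   : [-19, 4, 2]
ADD      : [-19, 6]
OVER     : [-19, 6, -19]
POP      : [-19, 6]
MUL      : [-114]
PUSH -3  : [-114, -3]
OVER     : [-114, -3, -114]
DIV      : [-114, 0]
DUP      : [-114, 0, 0]
NEG      : [-114, 0, 0]
DUP      : [-114, 0, 0, 0]
ADD      : [-114, 0, 0]
OVER     : [-114, 0, 0, 0]
SWAP     : [-114, 0, 0, 0]
DUP      : [-114, 0, 0, 0, 0]
MUL      : [-114, 0, 0, 0]
SWAP     : [-114, 0, 0, 0]
NEG      : [-114, 0, 0, 0]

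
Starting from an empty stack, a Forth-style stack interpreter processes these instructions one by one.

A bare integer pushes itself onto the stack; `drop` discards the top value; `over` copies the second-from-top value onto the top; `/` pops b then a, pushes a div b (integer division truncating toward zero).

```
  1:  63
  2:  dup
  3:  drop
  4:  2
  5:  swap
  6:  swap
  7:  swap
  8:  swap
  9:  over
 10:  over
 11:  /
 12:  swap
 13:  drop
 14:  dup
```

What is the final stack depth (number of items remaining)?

3

63    [63]
dup   [63, 63]
drop  [63]
2     [63, 2]
swap  [2, 63]
swap  [63, 2]
swap  [2, 63]
swap  [63, 2]
over  [63, 2, 63]
over  [63, 2, 63, 2]
/     [63, 2, 31]
swap  [63, 31, 2]
drop  [63, 31]
dup   [63, 31, 31]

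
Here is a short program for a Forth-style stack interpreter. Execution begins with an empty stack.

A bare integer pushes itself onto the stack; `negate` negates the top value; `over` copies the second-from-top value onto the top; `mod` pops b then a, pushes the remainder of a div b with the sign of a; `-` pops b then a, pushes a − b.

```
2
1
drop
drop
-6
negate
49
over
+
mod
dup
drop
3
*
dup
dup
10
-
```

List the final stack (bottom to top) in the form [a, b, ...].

2      : 2
1      : 2 1
drop   : 2
drop   : (empty)
-6     : -6
negate : 6
49     : 6 49
over   : 6 49 6
+      : 6 55
mod    : 6
dup    : 6 6
drop   : 6
3      : 6 3
*      : 18
dup    : 18 18
dup    : 18 18 18
10     : 18 18 18 10
-      : 18 18 8

[18, 18, 8]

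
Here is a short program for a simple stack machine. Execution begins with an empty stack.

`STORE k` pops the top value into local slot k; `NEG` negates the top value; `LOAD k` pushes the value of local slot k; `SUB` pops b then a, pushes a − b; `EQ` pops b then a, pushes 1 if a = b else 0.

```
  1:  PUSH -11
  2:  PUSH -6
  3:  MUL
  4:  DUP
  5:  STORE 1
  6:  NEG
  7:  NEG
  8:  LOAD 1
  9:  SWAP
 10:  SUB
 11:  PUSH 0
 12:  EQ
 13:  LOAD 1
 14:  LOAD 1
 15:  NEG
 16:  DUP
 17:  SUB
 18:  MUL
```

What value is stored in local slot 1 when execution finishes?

66

PUSH -11 -> [-11]
PUSH -6  -> [-11, -6]
MUL      -> [66]
DUP      -> [66, 66]
STORE 1  -> [66]
NEG      -> [-66]
NEG      -> [66]
LOAD 1   -> [66, 66]
SWAP     -> [66, 66]
SUB      -> [0]
PUSH 0   -> [0, 0]
EQ       -> [1]
LOAD 1   -> [1, 66]
LOAD 1   -> [1, 66, 66]
NEG      -> [1, 66, -66]
DUP      -> [1, 66, -66, -66]
SUB      -> [1, 66, 0]
MUL      -> [1, 0]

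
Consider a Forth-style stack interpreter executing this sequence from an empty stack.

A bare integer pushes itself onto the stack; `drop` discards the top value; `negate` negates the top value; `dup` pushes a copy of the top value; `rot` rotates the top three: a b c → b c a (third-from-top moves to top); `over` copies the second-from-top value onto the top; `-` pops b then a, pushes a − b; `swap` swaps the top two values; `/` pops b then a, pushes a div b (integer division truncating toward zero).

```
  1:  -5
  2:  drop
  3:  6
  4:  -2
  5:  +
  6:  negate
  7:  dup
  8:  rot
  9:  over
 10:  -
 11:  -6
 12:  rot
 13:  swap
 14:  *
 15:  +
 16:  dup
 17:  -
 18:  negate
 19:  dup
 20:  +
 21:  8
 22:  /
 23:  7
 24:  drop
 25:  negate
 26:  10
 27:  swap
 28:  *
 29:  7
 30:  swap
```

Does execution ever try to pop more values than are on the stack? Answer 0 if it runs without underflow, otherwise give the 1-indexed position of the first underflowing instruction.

8

-5     → [-5]
drop   → []
6      → [6]
-2     → [6, -2]
+      → [4]
negate → [-4]
dup    → [-4, -4]
rot  — needs 3 operands, stack has 2 → underflow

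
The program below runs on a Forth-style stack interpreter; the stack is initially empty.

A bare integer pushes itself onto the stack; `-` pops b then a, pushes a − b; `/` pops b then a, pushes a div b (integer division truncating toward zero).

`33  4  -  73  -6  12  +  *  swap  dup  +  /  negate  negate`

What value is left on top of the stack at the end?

7

33     → [33]
4      → [33, 4]
-      → [29]
73     → [29, 73]
-6     → [29, 73, -6]
12     → [29, 73, -6, 12]
+      → [29, 73, 6]
*      → [29, 438]
swap   → [438, 29]
dup    → [438, 29, 29]
+      → [438, 58]
/      → [7]
negate → [-7]
negate → [7]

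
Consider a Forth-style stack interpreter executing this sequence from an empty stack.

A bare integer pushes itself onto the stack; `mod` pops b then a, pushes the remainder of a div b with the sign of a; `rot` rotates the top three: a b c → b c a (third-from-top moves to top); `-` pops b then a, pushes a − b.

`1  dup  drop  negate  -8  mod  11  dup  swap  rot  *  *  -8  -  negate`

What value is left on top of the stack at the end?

113

1       1
dup     1 1
drop    1
negate  -1
-8      -1 -8
mod     -1
11      -1 11
dup     -1 11 11
swap    -1 11 11
rot     11 11 -1
*       11 -11
*       -121
-8      -121 -8
-       -113
negate  113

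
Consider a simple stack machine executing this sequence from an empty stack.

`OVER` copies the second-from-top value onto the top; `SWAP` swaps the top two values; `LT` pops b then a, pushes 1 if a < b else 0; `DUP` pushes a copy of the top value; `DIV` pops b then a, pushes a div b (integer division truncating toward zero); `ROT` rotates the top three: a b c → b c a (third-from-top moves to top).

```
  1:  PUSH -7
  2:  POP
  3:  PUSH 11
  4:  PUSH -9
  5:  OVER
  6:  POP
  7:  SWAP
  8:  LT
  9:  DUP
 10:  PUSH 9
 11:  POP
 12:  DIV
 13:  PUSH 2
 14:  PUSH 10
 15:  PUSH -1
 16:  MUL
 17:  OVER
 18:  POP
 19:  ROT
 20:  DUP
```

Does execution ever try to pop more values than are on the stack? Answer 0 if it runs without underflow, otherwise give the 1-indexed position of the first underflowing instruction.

PUSH -7 → -7
POP     → (empty)
PUSH 11 → 11
PUSH -9 → 11 -9
OVER    → 11 -9 11
POP     → 11 -9
SWAP    → -9 11
LT      → 1
DUP     → 1 1
PUSH 9  → 1 1 9
POP     → 1 1
DIV     → 1
PUSH 2  → 1 2
PUSH 10 → 1 2 10
PUSH -1 → 1 2 10 -1
MUL     → 1 2 -10
OVER    → 1 2 -10 2
POP     → 1 2 -10
ROT     → 2 -10 1
DUP     → 2 -10 1 1

0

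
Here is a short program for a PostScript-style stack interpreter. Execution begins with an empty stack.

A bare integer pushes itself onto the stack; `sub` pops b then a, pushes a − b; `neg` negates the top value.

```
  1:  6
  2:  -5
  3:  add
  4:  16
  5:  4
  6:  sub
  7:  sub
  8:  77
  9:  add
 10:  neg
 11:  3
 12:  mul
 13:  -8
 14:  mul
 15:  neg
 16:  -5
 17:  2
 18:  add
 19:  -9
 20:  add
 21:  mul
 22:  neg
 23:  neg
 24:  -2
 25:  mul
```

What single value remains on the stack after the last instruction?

-38016

6   : [6]
-5  : [6, -5]
add : [1]
16  : [1, 16]
4   : [1, 16, 4]
sub : [1, 12]
sub : [-11]
77  : [-11, 77]
add : [66]
neg : [-66]
3   : [-66, 3]
mul : [-198]
-8  : [-198, -8]
mul : [1584]
neg : [-1584]
-5  : [-1584, -5]
2   : [-1584, -5, 2]
add : [-1584, -3]
-9  : [-1584, -3, -9]
add : [-1584, -12]
mul : [19008]
neg : [-19008]
neg : [19008]
-2  : [19008, -2]
mul : [-38016]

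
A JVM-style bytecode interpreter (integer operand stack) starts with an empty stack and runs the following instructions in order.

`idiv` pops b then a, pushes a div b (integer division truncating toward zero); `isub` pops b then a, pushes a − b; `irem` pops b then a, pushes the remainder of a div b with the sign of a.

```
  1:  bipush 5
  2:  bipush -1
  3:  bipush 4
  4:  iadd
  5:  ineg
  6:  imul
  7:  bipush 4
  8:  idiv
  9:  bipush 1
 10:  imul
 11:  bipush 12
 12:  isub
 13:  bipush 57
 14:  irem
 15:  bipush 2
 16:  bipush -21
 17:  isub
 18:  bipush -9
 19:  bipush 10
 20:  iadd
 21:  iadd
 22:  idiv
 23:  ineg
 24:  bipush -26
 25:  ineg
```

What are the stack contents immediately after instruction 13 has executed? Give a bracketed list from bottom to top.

bipush 5  : 5
bipush -1 : 5 -1
bipush 4  : 5 -1 4
iadd      : 5 3
ineg      : 5 -3
imul      : -15
bipush 4  : -15 4
idiv      : -3
bipush 1  : -3 1
imul      : -3
bipush 12 : -3 12
isub      : -15
bipush 57 : -15 57

[-15, 57]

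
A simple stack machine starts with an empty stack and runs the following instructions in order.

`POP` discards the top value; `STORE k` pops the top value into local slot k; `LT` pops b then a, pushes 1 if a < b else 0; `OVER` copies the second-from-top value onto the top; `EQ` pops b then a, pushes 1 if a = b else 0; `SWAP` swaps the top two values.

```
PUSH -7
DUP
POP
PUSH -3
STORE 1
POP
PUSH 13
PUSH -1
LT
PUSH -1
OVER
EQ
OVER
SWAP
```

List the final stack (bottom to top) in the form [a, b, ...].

[0, 0, 0]

PUSH -7 -> -7
DUP     -> -7 -7
POP     -> -7
PUSH -3 -> -7 -3
STORE 1 -> -7
POP     -> (empty)
PUSH 13 -> 13
PUSH -1 -> 13 -1
LT      -> 0
PUSH -1 -> 0 -1
OVER    -> 0 -1 0
EQ      -> 0 0
OVER    -> 0 0 0
SWAP    -> 0 0 0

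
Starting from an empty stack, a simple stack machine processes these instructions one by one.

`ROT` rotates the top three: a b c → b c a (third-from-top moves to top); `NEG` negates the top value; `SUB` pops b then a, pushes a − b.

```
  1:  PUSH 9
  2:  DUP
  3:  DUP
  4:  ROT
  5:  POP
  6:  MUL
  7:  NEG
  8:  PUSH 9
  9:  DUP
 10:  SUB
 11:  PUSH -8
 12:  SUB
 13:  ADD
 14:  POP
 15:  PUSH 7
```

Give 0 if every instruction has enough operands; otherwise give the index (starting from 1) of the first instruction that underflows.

PUSH 9  → [9]
DUP     → [9, 9]
DUP     → [9, 9, 9]
ROT     → [9, 9, 9]
POP     → [9, 9]
MUL     → [81]
NEG     → [-81]
PUSH 9  → [-81, 9]
DUP     → [-81, 9, 9]
SUB     → [-81, 0]
PUSH -8 → [-81, 0, -8]
SUB     → [-81, 8]
ADD     → [-73]
POP     → []
PUSH 7  → [7]

0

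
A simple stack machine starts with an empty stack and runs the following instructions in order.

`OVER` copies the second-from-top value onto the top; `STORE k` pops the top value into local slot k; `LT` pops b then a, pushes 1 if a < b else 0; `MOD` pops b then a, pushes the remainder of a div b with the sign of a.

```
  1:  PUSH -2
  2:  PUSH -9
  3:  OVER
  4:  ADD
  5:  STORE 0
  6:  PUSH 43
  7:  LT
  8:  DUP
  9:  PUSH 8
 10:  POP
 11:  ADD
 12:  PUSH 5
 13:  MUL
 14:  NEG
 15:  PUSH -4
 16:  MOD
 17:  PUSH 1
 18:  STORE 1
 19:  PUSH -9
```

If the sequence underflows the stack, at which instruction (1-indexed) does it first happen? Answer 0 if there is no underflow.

PUSH -2 -> -2
PUSH -9 -> -2 -9
OVER    -> -2 -9 -2
ADD     -> -2 -11
STORE 0 -> -2
PUSH 43 -> -2 43
LT      -> 1
DUP     -> 1 1
PUSH 8  -> 1 1 8
POP     -> 1 1
ADD     -> 2
PUSH 5  -> 2 5
MUL     -> 10
NEG     -> -10
PUSH -4 -> -10 -4
MOD     -> -2
PUSH 1  -> -2 1
STORE 1 -> -2
PUSH -9 -> -2 -9

0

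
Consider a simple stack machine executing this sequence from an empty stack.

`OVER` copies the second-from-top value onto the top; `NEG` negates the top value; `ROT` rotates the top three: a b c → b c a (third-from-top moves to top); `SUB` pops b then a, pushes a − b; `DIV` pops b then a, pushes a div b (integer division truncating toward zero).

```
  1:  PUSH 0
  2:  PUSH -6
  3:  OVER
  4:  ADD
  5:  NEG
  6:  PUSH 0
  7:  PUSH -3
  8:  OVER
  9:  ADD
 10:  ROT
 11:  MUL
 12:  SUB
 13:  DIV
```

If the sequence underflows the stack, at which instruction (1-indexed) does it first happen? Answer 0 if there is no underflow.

PUSH 0  → [0]
PUSH -6 → [0, -6]
OVER    → [0, -6, 0]
ADD     → [0, -6]
NEG     → [0, 6]
PUSH 0  → [0, 6, 0]
PUSH -3 → [0, 6, 0, -3]
OVER    → [0, 6, 0, -3, 0]
ADD     → [0, 6, 0, -3]
ROT     → [0, 0, -3, 6]
MUL     → [0, 0, -18]
SUB     → [0, 18]
DIV     → [0]

0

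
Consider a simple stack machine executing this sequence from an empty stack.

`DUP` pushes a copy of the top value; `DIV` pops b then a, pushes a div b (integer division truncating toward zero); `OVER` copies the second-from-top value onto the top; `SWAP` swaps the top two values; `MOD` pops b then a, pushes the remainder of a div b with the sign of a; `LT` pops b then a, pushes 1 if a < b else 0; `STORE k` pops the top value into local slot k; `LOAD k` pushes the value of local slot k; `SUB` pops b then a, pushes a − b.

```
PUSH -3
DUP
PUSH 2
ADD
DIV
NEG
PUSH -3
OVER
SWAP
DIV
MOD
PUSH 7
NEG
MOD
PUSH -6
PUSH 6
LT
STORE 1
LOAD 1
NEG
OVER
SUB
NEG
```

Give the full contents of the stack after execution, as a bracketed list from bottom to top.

PUSH -3  -3
DUP      -3 -3
PUSH 2   -3 -3 2
ADD      -3 -1
DIV      3
NEG      -3
PUSH -3  -3 -3
OVER     -3 -3 -3
SWAP     -3 -3 -3
DIV      -3 1
MOD      0
PUSH 7   0 7
NEG      0 -7
MOD      0
PUSH -6  0 -6
PUSH 6   0 -6 6
LT       0 1
STORE 1  0
LOAD 1   0 1
NEG      0 -1
OVER     0 -1 0
SUB      0 -1
NEG      0 1

[0, 1]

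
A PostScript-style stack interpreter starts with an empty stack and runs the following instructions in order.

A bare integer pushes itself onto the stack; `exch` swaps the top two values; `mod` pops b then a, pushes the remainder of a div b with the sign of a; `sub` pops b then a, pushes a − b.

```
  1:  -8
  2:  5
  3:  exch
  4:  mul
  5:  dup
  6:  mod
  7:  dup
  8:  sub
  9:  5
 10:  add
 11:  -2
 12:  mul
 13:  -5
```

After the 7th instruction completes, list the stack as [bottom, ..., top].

[0, 0]

-8   -> -8
5    -> -8 5
exch -> 5 -8
mul  -> -40
dup  -> -40 -40
mod  -> 0
dup  -> 0 0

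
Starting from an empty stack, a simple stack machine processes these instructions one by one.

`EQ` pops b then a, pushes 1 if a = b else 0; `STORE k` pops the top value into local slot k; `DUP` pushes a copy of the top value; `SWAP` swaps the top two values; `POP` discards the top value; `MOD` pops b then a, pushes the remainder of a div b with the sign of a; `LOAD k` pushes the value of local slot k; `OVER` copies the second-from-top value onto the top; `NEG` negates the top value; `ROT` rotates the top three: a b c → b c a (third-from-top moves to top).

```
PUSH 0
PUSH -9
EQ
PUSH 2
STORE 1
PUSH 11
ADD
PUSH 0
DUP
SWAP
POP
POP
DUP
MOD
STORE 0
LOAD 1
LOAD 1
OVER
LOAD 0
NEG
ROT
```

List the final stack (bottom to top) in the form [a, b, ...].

[2, 2, 0, 2]

PUSH 0  -> [0]
PUSH -9 -> [0, -9]
EQ      -> [0]
PUSH 2  -> [0, 2]
STORE 1 -> [0]
PUSH 11 -> [0, 11]
ADD     -> [11]
PUSH 0  -> [11, 0]
DUP     -> [11, 0, 0]
SWAP    -> [11, 0, 0]
POP     -> [11, 0]
POP     -> [11]
DUP     -> [11, 11]
MOD     -> [0]
STORE 0 -> []
LOAD 1  -> [2]
LOAD 1  -> [2, 2]
OVER    -> [2, 2, 2]
LOAD 0  -> [2, 2, 2, 0]
NEG     -> [2, 2, 2, 0]
ROT     -> [2, 2, 0, 2]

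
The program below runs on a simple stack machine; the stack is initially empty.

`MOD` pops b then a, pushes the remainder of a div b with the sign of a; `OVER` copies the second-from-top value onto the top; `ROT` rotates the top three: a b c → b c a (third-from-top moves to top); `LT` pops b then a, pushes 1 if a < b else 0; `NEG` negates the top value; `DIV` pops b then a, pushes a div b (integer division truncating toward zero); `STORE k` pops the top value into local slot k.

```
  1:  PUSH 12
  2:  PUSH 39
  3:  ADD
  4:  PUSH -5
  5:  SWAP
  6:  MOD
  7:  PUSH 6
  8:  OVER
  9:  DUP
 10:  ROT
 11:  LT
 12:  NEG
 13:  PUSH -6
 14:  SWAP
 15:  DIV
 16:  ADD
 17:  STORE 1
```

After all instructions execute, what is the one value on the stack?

PUSH 12 → [12]
PUSH 39 → [12, 39]
ADD     → [51]
PUSH -5 → [51, -5]
SWAP    → [-5, 51]
MOD     → [-5]
PUSH 6  → [-5, 6]
OVER    → [-5, 6, -5]
DUP     → [-5, 6, -5, -5]
ROT     → [-5, -5, -5, 6]
LT      → [-5, -5, 1]
NEG     → [-5, -5, -1]
PUSH -6 → [-5, -5, -1, -6]
SWAP    → [-5, -5, -6, -1]
DIV     → [-5, -5, 6]
ADD     → [-5, 1]
STORE 1 → [-5]

-5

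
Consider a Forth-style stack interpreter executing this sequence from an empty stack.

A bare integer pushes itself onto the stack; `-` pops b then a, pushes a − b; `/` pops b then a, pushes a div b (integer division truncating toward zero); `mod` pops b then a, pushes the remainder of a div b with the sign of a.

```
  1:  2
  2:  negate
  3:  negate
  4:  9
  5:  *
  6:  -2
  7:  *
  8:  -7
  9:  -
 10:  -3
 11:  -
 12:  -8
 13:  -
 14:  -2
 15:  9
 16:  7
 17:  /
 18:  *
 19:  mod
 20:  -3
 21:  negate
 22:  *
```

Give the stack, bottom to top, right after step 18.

[-18, -2]

2      : 2
negate : -2
negate : 2
9      : 2 9
*      : 18
-2     : 18 -2
*      : -36
-7     : -36 -7
-      : -29
-3     : -29 -3
-      : -26
-8     : -26 -8
-      : -18
-2     : -18 -2
9      : -18 -2 9
7      : -18 -2 9 7
/      : -18 -2 1
*      : -18 -2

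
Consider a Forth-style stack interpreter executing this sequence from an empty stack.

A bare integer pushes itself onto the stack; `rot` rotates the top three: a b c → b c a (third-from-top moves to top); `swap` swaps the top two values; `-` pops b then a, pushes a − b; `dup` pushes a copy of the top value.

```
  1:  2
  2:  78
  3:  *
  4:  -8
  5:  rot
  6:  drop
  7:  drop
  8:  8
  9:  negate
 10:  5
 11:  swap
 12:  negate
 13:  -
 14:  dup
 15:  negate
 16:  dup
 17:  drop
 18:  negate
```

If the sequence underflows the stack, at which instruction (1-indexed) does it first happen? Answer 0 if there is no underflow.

5

2  → [2]
78 → [2, 78]
*  → [156]
-8 → [156, -8]
rot  — needs 3 operands, stack has 2 → underflow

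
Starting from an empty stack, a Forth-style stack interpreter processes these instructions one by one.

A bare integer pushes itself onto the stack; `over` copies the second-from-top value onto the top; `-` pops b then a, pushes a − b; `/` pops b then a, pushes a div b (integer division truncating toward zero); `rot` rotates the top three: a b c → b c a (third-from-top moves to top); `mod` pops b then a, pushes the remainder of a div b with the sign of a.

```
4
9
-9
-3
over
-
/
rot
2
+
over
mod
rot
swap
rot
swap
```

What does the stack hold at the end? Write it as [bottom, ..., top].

4     4
9     4 9
-9    4 9 -9
-3    4 9 -9 -3
over  4 9 -9 -3 -9
-     4 9 -9 6
/     4 9 -1
rot   9 -1 4
2     9 -1 4 2
+     9 -1 6
over  9 -1 6 -1
mod   9 -1 0
rot   -1 0 9
swap  -1 9 0
rot   9 0 -1
swap  9 -1 0

[9, -1, 0]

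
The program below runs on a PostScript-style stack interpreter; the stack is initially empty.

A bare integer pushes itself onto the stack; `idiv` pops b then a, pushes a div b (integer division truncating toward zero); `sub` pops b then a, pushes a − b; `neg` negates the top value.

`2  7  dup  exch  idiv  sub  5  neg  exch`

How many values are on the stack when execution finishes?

2

2    -> [2]
7    -> [2, 7]
dup  -> [2, 7, 7]
exch -> [2, 7, 7]
idiv -> [2, 1]
sub  -> [1]
5    -> [1, 5]
neg  -> [1, -5]
exch -> [-5, 1]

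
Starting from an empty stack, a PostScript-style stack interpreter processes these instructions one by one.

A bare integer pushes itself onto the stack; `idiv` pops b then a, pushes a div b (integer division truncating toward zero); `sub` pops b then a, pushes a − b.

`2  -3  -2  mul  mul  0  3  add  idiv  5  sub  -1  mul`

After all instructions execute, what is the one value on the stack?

2    : 2
-3   : 2 -3
-2   : 2 -3 -2
mul  : 2 6
mul  : 12
0    : 12 0
3    : 12 0 3
add  : 12 3
idiv : 4
5    : 4 5
sub  : -1
-1   : -1 -1
mul  : 1

1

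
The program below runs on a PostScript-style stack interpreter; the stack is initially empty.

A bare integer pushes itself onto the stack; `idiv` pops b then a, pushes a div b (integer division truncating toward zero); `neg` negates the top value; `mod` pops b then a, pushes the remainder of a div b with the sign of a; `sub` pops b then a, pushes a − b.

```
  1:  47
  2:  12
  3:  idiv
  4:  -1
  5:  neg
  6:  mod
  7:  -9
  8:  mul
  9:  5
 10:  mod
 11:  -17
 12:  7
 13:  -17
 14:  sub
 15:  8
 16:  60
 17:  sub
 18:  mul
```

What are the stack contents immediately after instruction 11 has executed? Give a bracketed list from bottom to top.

47   → [47]
12   → [47, 12]
idiv → [3]
-1   → [3, -1]
neg  → [3, 1]
mod  → [0]
-9   → [0, -9]
mul  → [0]
5    → [0, 5]
mod  → [0]
-17  → [0, -17]

[0, -17]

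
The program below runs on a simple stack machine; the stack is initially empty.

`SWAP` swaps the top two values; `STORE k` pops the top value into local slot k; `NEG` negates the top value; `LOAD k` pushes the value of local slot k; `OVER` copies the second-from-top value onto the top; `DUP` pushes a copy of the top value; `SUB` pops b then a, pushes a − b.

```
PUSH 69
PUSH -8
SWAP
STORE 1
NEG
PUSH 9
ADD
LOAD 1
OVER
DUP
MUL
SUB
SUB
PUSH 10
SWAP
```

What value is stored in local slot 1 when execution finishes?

PUSH 69  [69]
PUSH -8  [69, -8]
SWAP     [-8, 69]
STORE 1  [-8]
NEG      [8]
PUSH 9   [8, 9]
ADD      [17]
LOAD 1   [17, 69]
OVER     [17, 69, 17]
DUP      [17, 69, 17, 17]
MUL      [17, 69, 289]
SUB      [17, -220]
SUB      [237]
PUSH 10  [237, 10]
SWAP     [10, 237]

69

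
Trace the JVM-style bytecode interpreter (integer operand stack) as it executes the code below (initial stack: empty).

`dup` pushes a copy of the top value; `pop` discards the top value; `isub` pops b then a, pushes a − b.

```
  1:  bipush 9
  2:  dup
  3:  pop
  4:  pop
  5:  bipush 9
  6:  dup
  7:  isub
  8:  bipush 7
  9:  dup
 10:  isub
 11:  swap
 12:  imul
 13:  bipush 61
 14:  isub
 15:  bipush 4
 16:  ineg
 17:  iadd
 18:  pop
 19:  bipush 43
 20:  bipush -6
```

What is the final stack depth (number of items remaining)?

2

bipush 9  : [9]
dup       : [9, 9]
pop       : [9]
pop       : []
bipush 9  : [9]
dup       : [9, 9]
isub      : [0]
bipush 7  : [0, 7]
dup       : [0, 7, 7]
isub      : [0, 0]
swap      : [0, 0]
imul      : [0]
bipush 61 : [0, 61]
isub      : [-61]
bipush 4  : [-61, 4]
ineg      : [-61, -4]
iadd      : [-65]
pop       : []
bipush 43 : [43]
bipush -6 : [43, -6]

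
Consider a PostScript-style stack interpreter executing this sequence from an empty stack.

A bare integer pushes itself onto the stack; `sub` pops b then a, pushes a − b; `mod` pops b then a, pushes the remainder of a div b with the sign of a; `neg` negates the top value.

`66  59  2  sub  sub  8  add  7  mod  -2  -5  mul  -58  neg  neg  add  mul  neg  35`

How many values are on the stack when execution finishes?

66  → [66]
59  → [66, 59]
2   → [66, 59, 2]
sub → [66, 57]
sub → [9]
8   → [9, 8]
add → [17]
7   → [17, 7]
mod → [3]
-2  → [3, -2]
-5  → [3, -2, -5]
mul → [3, 10]
-58 → [3, 10, -58]
neg → [3, 10, 58]
neg → [3, 10, -58]
add → [3, -48]
mul → [-144]
neg → [144]
35  → [144, 35]

2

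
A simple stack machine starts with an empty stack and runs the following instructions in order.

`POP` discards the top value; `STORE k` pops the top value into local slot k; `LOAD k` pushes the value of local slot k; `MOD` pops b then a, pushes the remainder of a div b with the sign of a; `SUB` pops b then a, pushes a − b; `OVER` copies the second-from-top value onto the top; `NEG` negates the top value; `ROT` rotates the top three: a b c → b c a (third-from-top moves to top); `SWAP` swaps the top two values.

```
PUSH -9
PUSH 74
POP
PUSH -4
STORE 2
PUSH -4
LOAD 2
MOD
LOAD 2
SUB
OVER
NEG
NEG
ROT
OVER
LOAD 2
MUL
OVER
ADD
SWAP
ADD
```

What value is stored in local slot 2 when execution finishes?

-4

PUSH -9 -> -9
PUSH 74 -> -9 74
POP     -> -9
PUSH -4 -> -9 -4
STORE 2 -> -9
PUSH -4 -> -9 -4
LOAD 2  -> -9 -4 -4
MOD     -> -9 0
LOAD 2  -> -9 0 -4
SUB     -> -9 4
OVER    -> -9 4 -9
NEG     -> -9 4 9
NEG     -> -9 4 -9
ROT     -> 4 -9 -9
OVER    -> 4 -9 -9 -9
LOAD 2  -> 4 -9 -9 -9 -4
MUL     -> 4 -9 -9 36
OVER    -> 4 -9 -9 36 -9
ADD     -> 4 -9 -9 27
SWAP    -> 4 -9 27 -9
ADD     -> 4 -9 18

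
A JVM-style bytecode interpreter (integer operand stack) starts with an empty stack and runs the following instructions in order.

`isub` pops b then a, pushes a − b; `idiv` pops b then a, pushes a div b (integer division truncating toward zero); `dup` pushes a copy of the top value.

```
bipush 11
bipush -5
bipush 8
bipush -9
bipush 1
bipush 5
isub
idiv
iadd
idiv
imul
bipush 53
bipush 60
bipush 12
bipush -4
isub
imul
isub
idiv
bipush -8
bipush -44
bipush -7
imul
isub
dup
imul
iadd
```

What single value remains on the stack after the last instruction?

99856

bipush 11  : 11
bipush -5  : 11 -5
bipush 8   : 11 -5 8
bipush -9  : 11 -5 8 -9
bipush 1   : 11 -5 8 -9 1
bipush 5   : 11 -5 8 -9 1 5
isub       : 11 -5 8 -9 -4
idiv       : 11 -5 8 2
iadd       : 11 -5 10
idiv       : 11 0
imul       : 0
bipush 53  : 0 53
bipush 60  : 0 53 60
bipush 12  : 0 53 60 12
bipush -4  : 0 53 60 12 -4
isub       : 0 53 60 16
imul       : 0 53 960
isub       : 0 -907
idiv       : 0
bipush -8  : 0 -8
bipush -44 : 0 -8 -44
bipush -7  : 0 -8 -44 -7
imul       : 0 -8 308
isub       : 0 -316
dup        : 0 -316 -316
imul       : 0 99856
iadd       : 99856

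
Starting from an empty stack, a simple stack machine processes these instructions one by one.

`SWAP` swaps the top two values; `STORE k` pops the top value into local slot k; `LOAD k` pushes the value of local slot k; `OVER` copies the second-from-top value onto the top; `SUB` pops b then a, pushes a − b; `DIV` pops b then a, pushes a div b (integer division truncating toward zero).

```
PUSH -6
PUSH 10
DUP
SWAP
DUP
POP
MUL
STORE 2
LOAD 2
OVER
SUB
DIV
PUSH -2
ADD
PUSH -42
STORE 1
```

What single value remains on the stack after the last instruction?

PUSH -6  : -6
PUSH 10  : -6 10
DUP      : -6 10 10
SWAP     : -6 10 10
DUP      : -6 10 10 10
POP      : -6 10 10
MUL      : -6 100
STORE 2  : -6
LOAD 2   : -6 100
OVER     : -6 100 -6
SUB      : -6 106
DIV      : 0
PUSH -2  : 0 -2
ADD      : -2
PUSH -42 : -2 -42
STORE 1  : -2

-2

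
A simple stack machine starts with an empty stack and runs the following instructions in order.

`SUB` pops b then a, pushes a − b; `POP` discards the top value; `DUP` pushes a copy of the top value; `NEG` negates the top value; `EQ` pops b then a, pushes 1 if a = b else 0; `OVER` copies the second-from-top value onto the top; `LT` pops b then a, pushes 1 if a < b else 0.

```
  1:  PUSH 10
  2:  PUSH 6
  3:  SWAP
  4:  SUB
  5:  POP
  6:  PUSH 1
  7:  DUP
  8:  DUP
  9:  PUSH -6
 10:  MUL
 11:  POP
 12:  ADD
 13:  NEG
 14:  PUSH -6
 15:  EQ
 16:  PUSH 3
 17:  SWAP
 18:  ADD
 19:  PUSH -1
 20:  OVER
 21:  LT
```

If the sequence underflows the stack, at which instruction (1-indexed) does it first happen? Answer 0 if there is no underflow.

0

PUSH 10  [10]
PUSH 6   [10, 6]
SWAP     [6, 10]
SUB      [-4]
POP      []
PUSH 1   [1]
DUP      [1, 1]
DUP      [1, 1, 1]
PUSH -6  [1, 1, 1, -6]
MUL      [1, 1, -6]
POP      [1, 1]
ADD      [2]
NEG      [-2]
PUSH -6  [-2, -6]
EQ       [0]
PUSH 3   [0, 3]
SWAP     [3, 0]
ADD      [3]
PUSH -1  [3, -1]
OVER     [3, -1, 3]
LT       [3, 1]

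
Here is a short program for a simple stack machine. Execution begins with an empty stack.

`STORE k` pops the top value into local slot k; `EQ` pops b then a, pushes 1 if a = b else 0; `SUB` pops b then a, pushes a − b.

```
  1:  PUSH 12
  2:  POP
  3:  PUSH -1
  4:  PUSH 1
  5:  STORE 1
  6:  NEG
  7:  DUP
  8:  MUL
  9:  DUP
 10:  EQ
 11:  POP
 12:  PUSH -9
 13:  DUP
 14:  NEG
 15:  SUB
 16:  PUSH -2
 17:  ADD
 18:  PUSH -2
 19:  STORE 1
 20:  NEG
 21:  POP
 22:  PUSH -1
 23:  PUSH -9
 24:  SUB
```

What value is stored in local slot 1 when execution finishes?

PUSH 12 : 12
POP     : (empty)
PUSH -1 : -1
PUSH 1  : -1 1
STORE 1 : -1
NEG     : 1
DUP     : 1 1
MUL     : 1
DUP     : 1 1
EQ      : 1
POP     : (empty)
PUSH -9 : -9
DUP     : -9 -9
NEG     : -9 9
SUB     : -18
PUSH -2 : -18 -2
ADD     : -20
PUSH -2 : -20 -2
STORE 1 : -20
NEG     : 20
POP     : (empty)
PUSH -1 : -1
PUSH -9 : -1 -9
SUB     : 8

-2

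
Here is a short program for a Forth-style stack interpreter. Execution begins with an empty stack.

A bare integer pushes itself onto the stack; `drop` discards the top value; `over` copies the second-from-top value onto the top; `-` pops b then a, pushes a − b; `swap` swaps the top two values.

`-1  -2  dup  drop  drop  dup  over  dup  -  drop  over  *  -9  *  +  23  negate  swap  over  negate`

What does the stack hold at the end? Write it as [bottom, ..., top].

-1     → [-1]
-2     → [-1, -2]
dup    → [-1, -2, -2]
drop   → [-1, -2]
drop   → [-1]
dup    → [-1, -1]
over   → [-1, -1, -1]
dup    → [-1, -1, -1, -1]
-      → [-1, -1, 0]
drop   → [-1, -1]
over   → [-1, -1, -1]
*      → [-1, 1]
-9     → [-1, 1, -9]
*      → [-1, -9]
+      → [-10]
23     → [-10, 23]
negate → [-10, -23]
swap   → [-23, -10]
over   → [-23, -10, -23]
negate → [-23, -10, 23]

[-23, -10, 23]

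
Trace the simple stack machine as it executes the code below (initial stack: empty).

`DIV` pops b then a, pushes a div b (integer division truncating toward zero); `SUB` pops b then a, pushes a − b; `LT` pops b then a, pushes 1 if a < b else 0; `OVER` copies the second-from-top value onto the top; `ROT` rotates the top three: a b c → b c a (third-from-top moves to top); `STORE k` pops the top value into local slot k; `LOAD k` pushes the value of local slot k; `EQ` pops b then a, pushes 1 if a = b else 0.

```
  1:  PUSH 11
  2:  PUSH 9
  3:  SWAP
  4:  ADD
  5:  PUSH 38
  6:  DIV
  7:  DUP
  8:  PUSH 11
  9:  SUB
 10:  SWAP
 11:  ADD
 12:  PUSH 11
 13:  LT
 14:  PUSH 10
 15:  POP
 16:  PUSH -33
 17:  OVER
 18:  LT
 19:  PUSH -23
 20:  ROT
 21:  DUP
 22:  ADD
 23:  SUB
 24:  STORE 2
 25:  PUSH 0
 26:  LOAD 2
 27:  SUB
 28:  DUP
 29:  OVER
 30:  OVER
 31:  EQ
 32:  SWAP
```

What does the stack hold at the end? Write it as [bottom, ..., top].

PUSH 11  → 11
PUSH 9   → 11 9
SWAP     → 9 11
ADD      → 20
PUSH 38  → 20 38
DIV      → 0
DUP      → 0 0
PUSH 11  → 0 0 11
SUB      → 0 -11
SWAP     → -11 0
ADD      → -11
PUSH 11  → -11 11
LT       → 1
PUSH 10  → 1 10
POP      → 1
PUSH -33 → 1 -33
OVER     → 1 -33 1
LT       → 1 1
PUSH -23 → 1 1 -23
ROT      → 1 -23 1
DUP      → 1 -23 1 1
ADD      → 1 -23 2
SUB      → 1 -25
STORE 2  → 1
PUSH 0   → 1 0
LOAD 2   → 1 0 -25
SUB      → 1 25
DUP      → 1 25 25
OVER     → 1 25 25 25
OVER     → 1 25 25 25 25
EQ       → 1 25 25 1
SWAP     → 1 25 1 25

[1, 25, 1, 25]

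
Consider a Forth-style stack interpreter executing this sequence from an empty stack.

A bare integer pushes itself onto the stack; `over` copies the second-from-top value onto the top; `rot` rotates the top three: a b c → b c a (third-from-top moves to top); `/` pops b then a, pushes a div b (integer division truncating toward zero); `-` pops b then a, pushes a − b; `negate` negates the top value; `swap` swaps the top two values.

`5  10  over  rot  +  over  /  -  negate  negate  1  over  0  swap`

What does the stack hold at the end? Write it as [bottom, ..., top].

[9, 1, 0, 9]

5      -> [5]
10     -> [5, 10]
over   -> [5, 10, 5]
rot    -> [10, 5, 5]
+      -> [10, 10]
over   -> [10, 10, 10]
/      -> [10, 1]
-      -> [9]
negate -> [-9]
negate -> [9]
1      -> [9, 1]
over   -> [9, 1, 9]
0      -> [9, 1, 9, 0]
swap   -> [9, 1, 0, 9]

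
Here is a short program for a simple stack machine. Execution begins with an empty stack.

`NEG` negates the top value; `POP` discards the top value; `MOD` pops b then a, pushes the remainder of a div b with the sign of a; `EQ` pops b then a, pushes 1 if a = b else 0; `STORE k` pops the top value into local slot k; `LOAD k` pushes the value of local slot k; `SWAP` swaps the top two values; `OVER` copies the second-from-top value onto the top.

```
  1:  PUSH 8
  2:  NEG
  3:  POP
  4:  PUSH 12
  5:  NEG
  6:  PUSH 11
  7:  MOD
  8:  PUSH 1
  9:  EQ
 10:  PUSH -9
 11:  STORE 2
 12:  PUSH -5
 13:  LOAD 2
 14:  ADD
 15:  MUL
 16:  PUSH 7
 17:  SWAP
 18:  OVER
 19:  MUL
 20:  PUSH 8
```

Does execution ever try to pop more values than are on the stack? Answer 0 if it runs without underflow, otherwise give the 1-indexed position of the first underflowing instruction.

PUSH 8  : [8]
NEG     : [-8]
POP     : []
PUSH 12 : [12]
NEG     : [-12]
PUSH 11 : [-12, 11]
MOD     : [-1]
PUSH 1  : [-1, 1]
EQ      : [0]
PUSH -9 : [0, -9]
STORE 2 : [0]
PUSH -5 : [0, -5]
LOAD 2  : [0, -5, -9]
ADD     : [0, -14]
MUL     : [0]
PUSH 7  : [0, 7]
SWAP    : [7, 0]
OVER    : [7, 0, 7]
MUL     : [7, 0]
PUSH 8  : [7, 0, 8]

0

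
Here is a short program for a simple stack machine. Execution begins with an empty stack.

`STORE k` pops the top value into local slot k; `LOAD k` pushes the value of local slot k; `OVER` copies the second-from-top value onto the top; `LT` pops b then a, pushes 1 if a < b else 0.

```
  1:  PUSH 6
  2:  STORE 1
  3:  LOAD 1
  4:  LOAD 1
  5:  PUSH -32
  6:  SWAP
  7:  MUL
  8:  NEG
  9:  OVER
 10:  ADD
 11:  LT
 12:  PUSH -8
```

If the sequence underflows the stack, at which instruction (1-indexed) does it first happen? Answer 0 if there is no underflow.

0

PUSH 6    [6]
STORE 1   []
LOAD 1    [6]
LOAD 1    [6, 6]
PUSH -32  [6, 6, -32]
SWAP      [6, -32, 6]
MUL       [6, -192]
NEG       [6, 192]
OVER      [6, 192, 6]
ADD       [6, 198]
LT        [1]
PUSH -8   [1, -8]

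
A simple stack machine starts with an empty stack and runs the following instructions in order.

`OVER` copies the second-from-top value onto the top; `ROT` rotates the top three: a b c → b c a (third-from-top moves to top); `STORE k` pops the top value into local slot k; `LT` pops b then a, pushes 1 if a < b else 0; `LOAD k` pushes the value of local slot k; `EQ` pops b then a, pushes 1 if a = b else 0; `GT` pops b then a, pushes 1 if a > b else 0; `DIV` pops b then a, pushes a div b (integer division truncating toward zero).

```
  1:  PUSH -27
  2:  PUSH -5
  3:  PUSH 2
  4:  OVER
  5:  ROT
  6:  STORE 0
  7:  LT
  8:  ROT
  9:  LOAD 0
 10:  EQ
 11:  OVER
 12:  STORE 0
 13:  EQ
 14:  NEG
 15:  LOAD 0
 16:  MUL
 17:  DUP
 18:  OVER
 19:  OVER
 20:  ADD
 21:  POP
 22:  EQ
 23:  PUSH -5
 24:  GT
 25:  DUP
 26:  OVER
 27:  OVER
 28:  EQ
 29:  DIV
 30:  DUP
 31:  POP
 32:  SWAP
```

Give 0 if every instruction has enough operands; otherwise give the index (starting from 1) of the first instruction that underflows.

8

PUSH -27 → [-27]
PUSH -5  → [-27, -5]
PUSH 2   → [-27, -5, 2]
OVER     → [-27, -5, 2, -5]
ROT      → [-27, 2, -5, -5]
STORE 0  → [-27, 2, -5]
LT       → [-27, 0]
ROT  — needs 3 operands, stack has 2 → underflow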